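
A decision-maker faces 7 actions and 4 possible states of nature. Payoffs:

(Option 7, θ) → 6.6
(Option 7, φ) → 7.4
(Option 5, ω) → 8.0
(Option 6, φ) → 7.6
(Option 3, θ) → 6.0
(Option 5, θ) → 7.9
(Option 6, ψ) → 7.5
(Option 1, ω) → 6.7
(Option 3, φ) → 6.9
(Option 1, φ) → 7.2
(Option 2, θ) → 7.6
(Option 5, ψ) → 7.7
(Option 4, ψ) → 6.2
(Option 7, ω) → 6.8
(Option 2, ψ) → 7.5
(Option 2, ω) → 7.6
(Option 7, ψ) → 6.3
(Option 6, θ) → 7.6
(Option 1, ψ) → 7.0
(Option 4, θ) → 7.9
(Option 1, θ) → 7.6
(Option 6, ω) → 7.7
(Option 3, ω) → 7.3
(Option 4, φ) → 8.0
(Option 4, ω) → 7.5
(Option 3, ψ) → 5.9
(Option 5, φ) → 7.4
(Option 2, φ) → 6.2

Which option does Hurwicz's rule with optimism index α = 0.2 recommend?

Option 6

Option 1: 0.2·7.6 + 0.8·6.7 = 6.88
Option 2: 0.2·7.6 + 0.8·6.2 = 6.48
Option 3: 0.2·7.3 + 0.8·5.9 = 6.18
Option 4: 0.2·8.0 + 0.8·6.2 = 6.56
Option 5: 0.2·8.0 + 0.8·7.4 = 7.52
Option 6: 0.2·7.7 + 0.8·7.5 = 7.54
Option 7: 0.2·7.4 + 0.8·6.3 = 6.52
Highest Hurwicz score = 7.54 → Option 6.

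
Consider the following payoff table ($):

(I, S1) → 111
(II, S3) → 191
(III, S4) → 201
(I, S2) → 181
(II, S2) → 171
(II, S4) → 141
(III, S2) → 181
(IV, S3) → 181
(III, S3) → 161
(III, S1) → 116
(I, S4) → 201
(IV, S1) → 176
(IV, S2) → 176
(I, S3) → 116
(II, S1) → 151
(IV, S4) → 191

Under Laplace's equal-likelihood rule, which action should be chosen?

IV

Row averages: I=152.25, II=163.5, III=164.75, IV=181
Highest average = 181 → IV.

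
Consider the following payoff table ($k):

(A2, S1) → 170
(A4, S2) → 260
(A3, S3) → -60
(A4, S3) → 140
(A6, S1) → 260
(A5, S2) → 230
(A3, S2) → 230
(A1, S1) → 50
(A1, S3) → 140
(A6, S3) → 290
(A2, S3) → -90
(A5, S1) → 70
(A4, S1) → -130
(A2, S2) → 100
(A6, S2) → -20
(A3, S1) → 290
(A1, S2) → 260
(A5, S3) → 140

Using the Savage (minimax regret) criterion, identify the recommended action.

A5

Column bests: S1=290, S2=260, S3=290.
A1 regrets: 240, 0, 150 → max 240
A2 regrets: 120, 160, 380 → max 380
A3 regrets: 0, 30, 350 → max 350
A4 regrets: 420, 0, 150 → max 420
A5 regrets: 220, 30, 150 → max 220
A6 regrets: 30, 280, 0 → max 280
Smallest max regret = 220 → A5.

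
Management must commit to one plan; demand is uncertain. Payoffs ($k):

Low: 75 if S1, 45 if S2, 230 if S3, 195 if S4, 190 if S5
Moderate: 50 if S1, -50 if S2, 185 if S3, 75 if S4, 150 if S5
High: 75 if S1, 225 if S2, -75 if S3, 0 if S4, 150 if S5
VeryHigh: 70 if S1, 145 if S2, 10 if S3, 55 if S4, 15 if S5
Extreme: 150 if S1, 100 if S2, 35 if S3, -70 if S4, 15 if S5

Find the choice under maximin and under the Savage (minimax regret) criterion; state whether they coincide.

Row minima: Low=45, Moderate=-50, High=-75, VeryHigh=10, Extreme=-70
Best worst-case = 45 → Low.
Column bests: S1=150, S2=225, S3=230, S4=195, S5=190.
Low regrets: 75, 180, 0, 0, 0 → max 180
Moderate regrets: 100, 275, 45, 120, 40 → max 275
High regrets: 75, 0, 305, 195, 40 → max 305
VeryHigh regrets: 80, 80, 220, 140, 175 → max 220
Extreme regrets: 0, 125, 195, 265, 175 → max 265
Smallest max regret = 180 → Low.

maximin → Low; minimax regret → Low (agree)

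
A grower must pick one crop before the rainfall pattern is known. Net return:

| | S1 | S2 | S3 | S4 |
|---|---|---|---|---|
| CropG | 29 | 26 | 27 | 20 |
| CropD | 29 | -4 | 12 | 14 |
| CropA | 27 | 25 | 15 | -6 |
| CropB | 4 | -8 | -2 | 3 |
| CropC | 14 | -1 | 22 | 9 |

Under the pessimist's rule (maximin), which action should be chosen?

CropG

Row minima: CropG=20, CropD=-4, CropA=-6, CropB=-8, CropC=-1
Best worst-case = 20 → CropG.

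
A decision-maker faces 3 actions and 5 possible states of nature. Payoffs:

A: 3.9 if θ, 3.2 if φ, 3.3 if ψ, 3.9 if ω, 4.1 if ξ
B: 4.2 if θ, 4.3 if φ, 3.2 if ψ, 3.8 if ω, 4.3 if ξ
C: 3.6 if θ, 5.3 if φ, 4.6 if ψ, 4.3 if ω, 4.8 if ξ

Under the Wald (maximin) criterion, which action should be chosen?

C

Row minima: A=3.2, B=3.2, C=3.6
Best worst-case = 3.6 → C.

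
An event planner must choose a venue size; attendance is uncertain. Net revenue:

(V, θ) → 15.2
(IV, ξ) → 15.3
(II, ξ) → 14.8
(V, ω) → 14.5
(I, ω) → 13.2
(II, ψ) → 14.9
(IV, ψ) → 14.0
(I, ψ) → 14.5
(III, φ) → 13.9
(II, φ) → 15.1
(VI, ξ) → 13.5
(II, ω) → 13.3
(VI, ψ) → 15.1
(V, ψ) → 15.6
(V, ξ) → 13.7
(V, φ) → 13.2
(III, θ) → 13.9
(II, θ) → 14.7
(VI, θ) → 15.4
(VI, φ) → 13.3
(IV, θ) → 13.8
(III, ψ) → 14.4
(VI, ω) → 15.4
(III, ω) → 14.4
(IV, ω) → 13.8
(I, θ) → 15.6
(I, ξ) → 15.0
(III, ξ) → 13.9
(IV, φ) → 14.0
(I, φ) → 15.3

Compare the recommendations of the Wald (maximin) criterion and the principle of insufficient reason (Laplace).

Row minima: I=13.2, II=13.3, III=13.9, IV=13.8, V=13.2, VI=13.3
Best worst-case = 13.9 → III.
Row averages: I=14.72, II=14.56, III=14.1, IV=14.18, V=14.44, VI=14.54
Highest average = 14.72 → I.

maximin → III; laplace → I (disagree)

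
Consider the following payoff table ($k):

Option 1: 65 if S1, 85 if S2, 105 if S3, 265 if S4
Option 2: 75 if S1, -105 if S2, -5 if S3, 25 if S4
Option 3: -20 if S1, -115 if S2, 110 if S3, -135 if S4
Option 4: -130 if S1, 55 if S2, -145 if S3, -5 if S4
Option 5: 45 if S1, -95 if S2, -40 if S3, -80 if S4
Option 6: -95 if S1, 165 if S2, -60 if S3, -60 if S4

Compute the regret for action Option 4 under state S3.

Best payoff under S3 is 110.
Regret = 110 − (-145) = 255.

255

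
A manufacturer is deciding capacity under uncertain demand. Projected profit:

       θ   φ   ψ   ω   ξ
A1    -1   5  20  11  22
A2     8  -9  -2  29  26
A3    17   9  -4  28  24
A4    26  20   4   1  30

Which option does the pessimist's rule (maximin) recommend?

A4

Row minima: A1=-1, A2=-9, A3=-4, A4=1
Best worst-case = 1 → A4.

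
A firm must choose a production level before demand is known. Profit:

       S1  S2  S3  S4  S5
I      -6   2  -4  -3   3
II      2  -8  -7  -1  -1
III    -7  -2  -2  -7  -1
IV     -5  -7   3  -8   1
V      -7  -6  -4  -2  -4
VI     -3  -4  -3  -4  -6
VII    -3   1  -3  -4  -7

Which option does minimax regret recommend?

I

Column bests: S1=2, S2=2, S3=3, S4=-1, S5=3.
I regrets: 8, 0, 7, 2, 0 → max 8
II regrets: 0, 10, 10, 0, 4 → max 10
III regrets: 9, 4, 5, 6, 4 → max 9
IV regrets: 7, 9, 0, 7, 2 → max 9
V regrets: 9, 8, 7, 1, 7 → max 9
VI regrets: 5, 6, 6, 3, 9 → max 9
VII regrets: 5, 1, 6, 3, 10 → max 10
Smallest max regret = 8 → I.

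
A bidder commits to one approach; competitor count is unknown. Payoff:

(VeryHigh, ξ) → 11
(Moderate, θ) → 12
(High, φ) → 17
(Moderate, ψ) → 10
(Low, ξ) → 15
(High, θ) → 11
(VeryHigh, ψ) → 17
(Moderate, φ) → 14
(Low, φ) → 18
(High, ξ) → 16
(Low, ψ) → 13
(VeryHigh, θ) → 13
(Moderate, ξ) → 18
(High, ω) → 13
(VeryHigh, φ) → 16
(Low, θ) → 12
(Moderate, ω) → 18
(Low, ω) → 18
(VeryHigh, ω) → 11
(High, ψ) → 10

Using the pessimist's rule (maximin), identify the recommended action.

Low

Row minima: Low=12, Moderate=10, High=10, VeryHigh=11
Best worst-case = 12 → Low.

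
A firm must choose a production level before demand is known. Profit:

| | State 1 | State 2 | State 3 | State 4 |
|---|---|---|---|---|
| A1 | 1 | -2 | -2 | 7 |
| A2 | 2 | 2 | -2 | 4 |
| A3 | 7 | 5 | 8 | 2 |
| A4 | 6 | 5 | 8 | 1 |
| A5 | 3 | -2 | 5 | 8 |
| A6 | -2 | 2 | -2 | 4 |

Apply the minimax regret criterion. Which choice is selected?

A3

Column bests: State 1=7, State 2=5, State 3=8, State 4=8.
A1 regrets: 6, 7, 10, 1 → max 10
A2 regrets: 5, 3, 10, 4 → max 10
A3 regrets: 0, 0, 0, 6 → max 6
A4 regrets: 1, 0, 0, 7 → max 7
A5 regrets: 4, 7, 3, 0 → max 7
A6 regrets: 9, 3, 10, 4 → max 10
Smallest max regret = 6 → A3.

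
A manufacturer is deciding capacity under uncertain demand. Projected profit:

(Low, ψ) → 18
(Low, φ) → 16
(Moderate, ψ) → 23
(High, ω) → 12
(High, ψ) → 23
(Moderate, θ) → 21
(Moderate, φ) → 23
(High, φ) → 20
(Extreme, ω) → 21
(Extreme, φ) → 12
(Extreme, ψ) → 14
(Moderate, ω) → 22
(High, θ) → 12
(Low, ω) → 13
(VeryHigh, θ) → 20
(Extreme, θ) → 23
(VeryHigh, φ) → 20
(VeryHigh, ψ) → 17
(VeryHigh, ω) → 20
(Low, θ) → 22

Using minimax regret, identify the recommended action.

Moderate

Column bests: θ=23, φ=23, ψ=23, ω=22.
Low regrets: 1, 7, 5, 9 → max 9
Moderate regrets: 2, 0, 0, 0 → max 2
High regrets: 11, 3, 0, 10 → max 11
VeryHigh regrets: 3, 3, 6, 2 → max 6
Extreme regrets: 0, 11, 9, 1 → max 11
Smallest max regret = 2 → Moderate.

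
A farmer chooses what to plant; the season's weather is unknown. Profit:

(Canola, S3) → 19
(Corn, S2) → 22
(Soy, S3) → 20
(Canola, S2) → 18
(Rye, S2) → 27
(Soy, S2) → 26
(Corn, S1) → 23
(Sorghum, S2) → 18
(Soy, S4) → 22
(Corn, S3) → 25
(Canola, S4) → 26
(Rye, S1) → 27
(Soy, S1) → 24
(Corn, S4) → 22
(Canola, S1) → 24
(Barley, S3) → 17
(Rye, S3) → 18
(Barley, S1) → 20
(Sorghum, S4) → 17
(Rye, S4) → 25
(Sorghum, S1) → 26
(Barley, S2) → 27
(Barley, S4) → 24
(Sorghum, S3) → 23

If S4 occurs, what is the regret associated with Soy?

Best payoff under S4 is 26.
Regret = 26 − 22 = 4.

4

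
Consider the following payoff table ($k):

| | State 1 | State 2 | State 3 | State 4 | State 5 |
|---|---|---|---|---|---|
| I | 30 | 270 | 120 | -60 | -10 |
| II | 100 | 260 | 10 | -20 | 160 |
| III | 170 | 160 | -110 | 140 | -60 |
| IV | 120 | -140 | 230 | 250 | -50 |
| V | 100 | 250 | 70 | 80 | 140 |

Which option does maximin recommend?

V

Row minima: I=-60, II=-20, III=-110, IV=-140, V=70
Best worst-case = 70 → V.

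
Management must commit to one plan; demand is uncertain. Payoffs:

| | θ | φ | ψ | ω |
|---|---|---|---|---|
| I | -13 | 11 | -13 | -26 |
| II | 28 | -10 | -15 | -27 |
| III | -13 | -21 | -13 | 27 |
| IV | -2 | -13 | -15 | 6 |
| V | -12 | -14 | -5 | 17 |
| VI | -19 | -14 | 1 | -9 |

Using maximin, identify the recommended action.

V

Row minima: I=-26, II=-27, III=-21, IV=-15, V=-14, VI=-19
Best worst-case = -14 → V.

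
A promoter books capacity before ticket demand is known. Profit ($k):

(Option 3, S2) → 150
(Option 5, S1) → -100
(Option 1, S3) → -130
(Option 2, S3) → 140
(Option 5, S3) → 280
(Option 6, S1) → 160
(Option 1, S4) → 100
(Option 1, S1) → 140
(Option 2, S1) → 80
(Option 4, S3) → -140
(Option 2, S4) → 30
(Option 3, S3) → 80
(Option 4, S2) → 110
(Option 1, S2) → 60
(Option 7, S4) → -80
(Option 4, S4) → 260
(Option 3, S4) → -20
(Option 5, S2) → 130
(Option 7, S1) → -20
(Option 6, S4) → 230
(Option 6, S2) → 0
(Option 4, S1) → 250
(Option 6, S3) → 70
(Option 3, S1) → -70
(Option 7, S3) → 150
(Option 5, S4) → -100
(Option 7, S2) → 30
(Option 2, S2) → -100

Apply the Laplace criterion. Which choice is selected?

Row averages: Option 1=42.5, Option 2=37.5, Option 3=35, Option 4=120, Option 5=52.5, Option 6=115, Option 7=20
Highest average = 120 → Option 4.

Option 4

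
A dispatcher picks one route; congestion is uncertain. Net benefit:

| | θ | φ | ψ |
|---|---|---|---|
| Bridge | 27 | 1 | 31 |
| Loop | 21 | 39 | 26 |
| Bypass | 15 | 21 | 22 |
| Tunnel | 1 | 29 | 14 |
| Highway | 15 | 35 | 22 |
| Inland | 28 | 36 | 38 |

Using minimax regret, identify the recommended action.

Inland

Column bests: θ=28, φ=39, ψ=38.
Bridge regrets: 1, 38, 7 → max 38
Loop regrets: 7, 0, 12 → max 12
Bypass regrets: 13, 18, 16 → max 18
Tunnel regrets: 27, 10, 24 → max 27
Highway regrets: 13, 4, 16 → max 16
Inland regrets: 0, 3, 0 → max 3
Smallest max regret = 3 → Inland.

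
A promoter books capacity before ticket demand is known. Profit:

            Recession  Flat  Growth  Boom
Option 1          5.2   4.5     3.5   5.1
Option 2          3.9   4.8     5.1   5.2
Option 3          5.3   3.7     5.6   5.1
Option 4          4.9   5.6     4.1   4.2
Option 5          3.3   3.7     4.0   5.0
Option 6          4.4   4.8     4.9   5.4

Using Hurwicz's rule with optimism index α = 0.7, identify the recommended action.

Option 1: 0.7·5.2 + 0.3·3.5 = 4.69
Option 2: 0.7·5.2 + 0.3·3.9 = 4.81
Option 3: 0.7·5.6 + 0.3·3.7 = 5.03
Option 4: 0.7·5.6 + 0.3·4.1 = 5.15
Option 5: 0.7·5.0 + 0.3·3.3 = 4.49
Option 6: 0.7·5.4 + 0.3·4.4 = 5.1
Highest Hurwicz score = 5.15 → Option 4.

Option 4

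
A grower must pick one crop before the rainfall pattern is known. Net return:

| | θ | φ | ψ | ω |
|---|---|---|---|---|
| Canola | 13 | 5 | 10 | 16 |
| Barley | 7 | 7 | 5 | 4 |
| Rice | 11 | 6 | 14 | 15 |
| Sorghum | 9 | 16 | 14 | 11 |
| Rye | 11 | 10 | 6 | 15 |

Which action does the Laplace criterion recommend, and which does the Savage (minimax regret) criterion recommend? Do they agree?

Row averages: Canola=11, Barley=5.75, Rice=11.5, Sorghum=12.5, Rye=10.5
Highest average = 12.5 → Sorghum.
Column bests: θ=13, φ=16, ψ=14, ω=16.
Canola regrets: 0, 11, 4, 0 → max 11
Barley regrets: 6, 9, 9, 12 → max 12
Rice regrets: 2, 10, 0, 1 → max 10
Sorghum regrets: 4, 0, 0, 5 → max 5
Rye regrets: 2, 6, 8, 1 → max 8
Smallest max regret = 5 → Sorghum.

laplace → Sorghum; minimax regret → Sorghum (agree)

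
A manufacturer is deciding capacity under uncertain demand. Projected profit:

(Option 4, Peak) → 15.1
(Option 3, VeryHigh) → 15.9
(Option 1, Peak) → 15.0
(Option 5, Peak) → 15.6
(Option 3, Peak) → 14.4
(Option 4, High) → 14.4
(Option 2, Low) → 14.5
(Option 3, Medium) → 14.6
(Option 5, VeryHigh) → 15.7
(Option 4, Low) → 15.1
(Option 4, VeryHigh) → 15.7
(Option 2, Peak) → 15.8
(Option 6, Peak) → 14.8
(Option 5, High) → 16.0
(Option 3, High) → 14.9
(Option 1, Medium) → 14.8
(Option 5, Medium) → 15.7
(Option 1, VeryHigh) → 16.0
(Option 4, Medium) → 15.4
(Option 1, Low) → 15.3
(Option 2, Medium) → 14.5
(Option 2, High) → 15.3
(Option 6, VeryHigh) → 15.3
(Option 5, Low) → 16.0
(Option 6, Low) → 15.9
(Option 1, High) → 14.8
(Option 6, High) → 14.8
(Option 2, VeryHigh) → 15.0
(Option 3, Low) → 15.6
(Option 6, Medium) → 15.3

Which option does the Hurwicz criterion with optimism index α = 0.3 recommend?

Option 5

Option 1: 0.3·16.0 + 0.7·14.8 = 15.16
Option 2: 0.3·15.8 + 0.7·14.5 = 14.89
Option 3: 0.3·15.9 + 0.7·14.4 = 14.85
Option 4: 0.3·15.7 + 0.7·14.4 = 14.79
Option 5: 0.3·16.0 + 0.7·15.6 = 15.72
Option 6: 0.3·15.9 + 0.7·14.8 = 15.13
Highest Hurwicz score = 15.72 → Option 5.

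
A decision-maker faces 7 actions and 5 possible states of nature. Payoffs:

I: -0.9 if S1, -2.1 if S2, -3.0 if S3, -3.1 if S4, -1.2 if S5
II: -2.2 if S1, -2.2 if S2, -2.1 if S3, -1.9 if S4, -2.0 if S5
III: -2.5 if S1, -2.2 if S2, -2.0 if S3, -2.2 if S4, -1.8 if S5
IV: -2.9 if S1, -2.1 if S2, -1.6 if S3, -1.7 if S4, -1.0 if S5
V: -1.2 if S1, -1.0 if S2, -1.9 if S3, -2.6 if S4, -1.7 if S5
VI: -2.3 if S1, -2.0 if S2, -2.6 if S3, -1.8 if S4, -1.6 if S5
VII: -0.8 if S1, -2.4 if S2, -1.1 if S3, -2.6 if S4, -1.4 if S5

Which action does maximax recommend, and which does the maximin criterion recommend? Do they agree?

maximax → VII; maximin → II (disagree)

Row maxima: I=-0.9, II=-1.9, III=-1.8, IV=-1.0, V=-1.0, VI=-1.6, VII=-0.8
Best best-case = -0.8 → VII.
Row minima: I=-3.1, II=-2.2, III=-2.5, IV=-2.9, V=-2.6, VI=-2.6, VII=-2.6
Best worst-case = -2.2 → II.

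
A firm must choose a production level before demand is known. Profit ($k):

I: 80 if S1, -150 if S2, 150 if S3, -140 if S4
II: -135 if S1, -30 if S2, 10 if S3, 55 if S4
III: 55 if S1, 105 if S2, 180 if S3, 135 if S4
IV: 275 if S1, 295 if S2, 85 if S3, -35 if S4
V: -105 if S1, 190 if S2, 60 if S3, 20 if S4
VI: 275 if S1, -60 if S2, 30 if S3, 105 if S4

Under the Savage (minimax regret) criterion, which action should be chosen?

Column bests: S1=275, S2=295, S3=180, S4=135.
I regrets: 195, 445, 30, 275 → max 445
II regrets: 410, 325, 170, 80 → max 410
III regrets: 220, 190, 0, 0 → max 220
IV regrets: 0, 0, 95, 170 → max 170
V regrets: 380, 105, 120, 115 → max 380
VI regrets: 0, 355, 150, 30 → max 355
Smallest max regret = 170 → IV.

IV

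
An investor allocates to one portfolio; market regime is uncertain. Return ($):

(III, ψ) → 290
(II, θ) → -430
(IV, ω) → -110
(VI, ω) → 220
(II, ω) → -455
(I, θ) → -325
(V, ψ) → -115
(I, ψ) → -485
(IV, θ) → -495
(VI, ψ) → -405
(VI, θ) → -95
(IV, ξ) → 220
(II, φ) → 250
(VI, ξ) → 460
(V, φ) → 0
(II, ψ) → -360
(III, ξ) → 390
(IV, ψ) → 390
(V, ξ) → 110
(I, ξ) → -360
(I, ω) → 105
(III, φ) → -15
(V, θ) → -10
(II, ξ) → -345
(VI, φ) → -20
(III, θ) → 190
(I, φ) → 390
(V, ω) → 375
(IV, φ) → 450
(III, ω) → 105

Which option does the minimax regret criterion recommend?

Column bests: θ=190, φ=450, ψ=390, ω=375, ξ=460.
I regrets: 515, 60, 875, 270, 820 → max 875
II regrets: 620, 200, 750, 830, 805 → max 830
III regrets: 0, 465, 100, 270, 70 → max 465
IV regrets: 685, 0, 0, 485, 240 → max 685
V regrets: 200, 450, 505, 0, 350 → max 505
VI regrets: 285, 470, 795, 155, 0 → max 795
Smallest max regret = 465 → III.

III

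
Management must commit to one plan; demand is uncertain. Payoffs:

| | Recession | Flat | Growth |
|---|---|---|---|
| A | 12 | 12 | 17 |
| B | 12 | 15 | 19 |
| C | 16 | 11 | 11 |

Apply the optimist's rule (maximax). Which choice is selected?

B

Row maxima: A=17, B=19, C=16
Best best-case = 19 → B.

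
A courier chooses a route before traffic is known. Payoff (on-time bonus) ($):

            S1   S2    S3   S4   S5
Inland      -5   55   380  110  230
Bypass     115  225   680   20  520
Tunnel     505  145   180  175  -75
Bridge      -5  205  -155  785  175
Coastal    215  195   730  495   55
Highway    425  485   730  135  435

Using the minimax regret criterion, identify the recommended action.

Coastal

Column bests: S1=505, S2=485, S3=730, S4=785, S5=520.
Inland regrets: 510, 430, 350, 675, 290 → max 675
Bypass regrets: 390, 260, 50, 765, 0 → max 765
Tunnel regrets: 0, 340, 550, 610, 595 → max 610
Bridge regrets: 510, 280, 885, 0, 345 → max 885
Coastal regrets: 290, 290, 0, 290, 465 → max 465
Highway regrets: 80, 0, 0, 650, 85 → max 650
Smallest max regret = 465 → Coastal.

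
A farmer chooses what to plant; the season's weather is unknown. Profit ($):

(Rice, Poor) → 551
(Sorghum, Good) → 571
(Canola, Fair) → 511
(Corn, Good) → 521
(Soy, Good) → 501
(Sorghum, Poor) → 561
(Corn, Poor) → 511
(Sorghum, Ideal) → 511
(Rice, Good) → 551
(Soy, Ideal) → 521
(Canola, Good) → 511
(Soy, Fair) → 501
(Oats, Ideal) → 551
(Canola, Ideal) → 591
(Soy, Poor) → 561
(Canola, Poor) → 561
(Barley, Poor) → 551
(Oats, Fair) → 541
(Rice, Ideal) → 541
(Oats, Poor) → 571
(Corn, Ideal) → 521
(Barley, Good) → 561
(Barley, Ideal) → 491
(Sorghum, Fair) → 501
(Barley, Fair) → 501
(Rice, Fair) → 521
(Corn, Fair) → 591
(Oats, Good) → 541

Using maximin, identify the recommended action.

Oats

Row minima: Canola=511, Corn=511, Rice=521, Oats=541, Sorghum=501, Barley=491, Soy=501
Best worst-case = 541 → Oats.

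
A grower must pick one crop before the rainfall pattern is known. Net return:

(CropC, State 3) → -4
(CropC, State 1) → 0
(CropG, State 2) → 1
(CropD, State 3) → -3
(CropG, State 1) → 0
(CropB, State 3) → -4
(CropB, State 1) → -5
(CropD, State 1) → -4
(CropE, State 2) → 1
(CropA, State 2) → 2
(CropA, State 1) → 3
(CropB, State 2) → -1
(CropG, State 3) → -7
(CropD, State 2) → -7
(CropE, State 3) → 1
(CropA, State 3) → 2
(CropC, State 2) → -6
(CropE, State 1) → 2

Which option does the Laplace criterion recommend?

Row averages: CropG=-2, CropB=-10/3, CropD=-14/3, CropE=4/3, CropC=-10/3, CropA=7/3
Highest average = 7/3 → CropA.

CropA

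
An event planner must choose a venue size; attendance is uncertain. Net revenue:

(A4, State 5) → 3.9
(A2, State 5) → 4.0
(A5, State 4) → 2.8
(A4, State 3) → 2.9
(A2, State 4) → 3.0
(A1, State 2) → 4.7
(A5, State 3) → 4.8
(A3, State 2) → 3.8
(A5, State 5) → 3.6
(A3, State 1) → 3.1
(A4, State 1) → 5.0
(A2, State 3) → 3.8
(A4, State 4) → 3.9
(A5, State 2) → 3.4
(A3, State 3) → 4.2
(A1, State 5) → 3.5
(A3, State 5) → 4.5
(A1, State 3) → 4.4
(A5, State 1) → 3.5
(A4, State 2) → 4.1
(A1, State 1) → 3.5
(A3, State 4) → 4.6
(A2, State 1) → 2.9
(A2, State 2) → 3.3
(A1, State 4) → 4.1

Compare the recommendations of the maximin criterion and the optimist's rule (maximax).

Row minima: A1=3.5, A2=2.9, A3=3.1, A4=2.9, A5=2.8
Best worst-case = 3.5 → A1.
Row maxima: A1=4.7, A2=4.0, A3=4.6, A4=5.0, A5=4.8
Best best-case = 5.0 → A4.

maximin → A1; maximax → A4 (disagree)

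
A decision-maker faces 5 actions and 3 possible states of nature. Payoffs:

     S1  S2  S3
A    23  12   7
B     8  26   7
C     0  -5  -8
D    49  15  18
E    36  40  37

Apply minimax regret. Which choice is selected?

E

Column bests: S1=49, S2=40, S3=37.
A regrets: 26, 28, 30 → max 30
B regrets: 41, 14, 30 → max 41
C regrets: 49, 45, 45 → max 49
D regrets: 0, 25, 19 → max 25
E regrets: 13, 0, 0 → max 13
Smallest max regret = 13 → E.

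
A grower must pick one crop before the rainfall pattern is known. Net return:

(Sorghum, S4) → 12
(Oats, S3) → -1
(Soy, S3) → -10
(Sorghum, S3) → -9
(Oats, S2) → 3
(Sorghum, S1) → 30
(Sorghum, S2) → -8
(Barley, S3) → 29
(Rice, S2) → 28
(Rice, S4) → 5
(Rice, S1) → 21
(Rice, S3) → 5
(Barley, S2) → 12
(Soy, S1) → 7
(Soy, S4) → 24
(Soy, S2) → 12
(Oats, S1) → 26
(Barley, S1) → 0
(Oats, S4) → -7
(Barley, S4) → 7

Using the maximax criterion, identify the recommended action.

Sorghum

Row maxima: Soy=24, Barley=29, Sorghum=30, Rice=28, Oats=26
Best best-case = 30 → Sorghum.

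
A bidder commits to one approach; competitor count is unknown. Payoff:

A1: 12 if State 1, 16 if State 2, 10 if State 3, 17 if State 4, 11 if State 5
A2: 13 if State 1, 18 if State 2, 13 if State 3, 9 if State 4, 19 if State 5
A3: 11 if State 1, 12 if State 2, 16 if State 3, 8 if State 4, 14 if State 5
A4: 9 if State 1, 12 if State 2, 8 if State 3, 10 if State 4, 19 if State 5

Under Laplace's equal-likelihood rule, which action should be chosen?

A2

Row averages: A1=13.2, A2=14.4, A3=12.2, A4=11.6
Highest average = 14.4 → A2.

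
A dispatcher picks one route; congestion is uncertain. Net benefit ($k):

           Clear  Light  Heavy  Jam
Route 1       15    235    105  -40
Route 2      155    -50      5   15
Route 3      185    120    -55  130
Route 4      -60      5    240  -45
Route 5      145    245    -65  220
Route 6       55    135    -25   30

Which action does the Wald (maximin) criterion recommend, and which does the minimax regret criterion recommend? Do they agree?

maximin → Route 6; minimax regret → Route 1 (disagree)

Row minima: Route 1=-40, Route 2=-50, Route 3=-55, Route 4=-60, Route 5=-65, Route 6=-25
Best worst-case = -25 → Route 6.
Column bests: Clear=185, Light=245, Heavy=240, Jam=220.
Route 1 regrets: 170, 10, 135, 260 → max 260
Route 2 regrets: 30, 295, 235, 205 → max 295
Route 3 regrets: 0, 125, 295, 90 → max 295
Route 4 regrets: 245, 240, 0, 265 → max 265
Route 5 regrets: 40, 0, 305, 0 → max 305
Route 6 regrets: 130, 110, 265, 190 → max 265
Smallest max regret = 260 → Route 1.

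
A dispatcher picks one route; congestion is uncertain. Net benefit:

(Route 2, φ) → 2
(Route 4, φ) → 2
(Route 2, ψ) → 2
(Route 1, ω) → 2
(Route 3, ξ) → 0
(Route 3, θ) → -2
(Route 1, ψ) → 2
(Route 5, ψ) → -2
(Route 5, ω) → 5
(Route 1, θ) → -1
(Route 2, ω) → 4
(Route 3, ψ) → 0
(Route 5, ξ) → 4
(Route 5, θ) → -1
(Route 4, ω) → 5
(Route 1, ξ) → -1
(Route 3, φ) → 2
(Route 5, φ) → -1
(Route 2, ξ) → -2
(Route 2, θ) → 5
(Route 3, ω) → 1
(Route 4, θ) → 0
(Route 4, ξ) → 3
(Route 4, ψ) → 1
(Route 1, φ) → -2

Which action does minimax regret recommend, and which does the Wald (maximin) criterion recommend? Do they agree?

Column bests: θ=5, φ=2, ψ=2, ω=5, ξ=4.
Route 1 regrets: 6, 4, 0, 3, 5 → max 6
Route 2 regrets: 0, 0, 0, 1, 6 → max 6
Route 3 regrets: 7, 0, 2, 4, 4 → max 7
Route 4 regrets: 5, 0, 1, 0, 1 → max 5
Route 5 regrets: 6, 3, 4, 0, 0 → max 6
Smallest max regret = 5 → Route 4.
Row minima: Route 1=-2, Route 2=-2, Route 3=-2, Route 4=0, Route 5=-2
Best worst-case = 0 → Route 4.

minimax regret → Route 4; maximin → Route 4 (agree)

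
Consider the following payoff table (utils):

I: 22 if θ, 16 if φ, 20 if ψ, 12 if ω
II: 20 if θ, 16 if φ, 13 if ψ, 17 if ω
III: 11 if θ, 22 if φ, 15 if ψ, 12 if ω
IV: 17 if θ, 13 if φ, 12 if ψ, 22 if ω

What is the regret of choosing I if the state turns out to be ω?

10

Best payoff under ω is 22.
Regret = 22 − 12 = 10.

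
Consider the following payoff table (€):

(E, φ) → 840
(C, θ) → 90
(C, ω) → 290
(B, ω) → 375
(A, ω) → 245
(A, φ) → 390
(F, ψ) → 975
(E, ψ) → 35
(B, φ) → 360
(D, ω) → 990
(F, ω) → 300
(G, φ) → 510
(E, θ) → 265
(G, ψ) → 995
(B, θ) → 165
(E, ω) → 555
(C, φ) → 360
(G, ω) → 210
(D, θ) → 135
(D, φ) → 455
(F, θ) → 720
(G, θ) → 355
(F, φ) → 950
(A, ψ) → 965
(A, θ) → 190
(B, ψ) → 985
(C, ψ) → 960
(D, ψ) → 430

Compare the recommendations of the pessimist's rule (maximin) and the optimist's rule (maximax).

maximin → F; maximax → G (disagree)

Row minima: A=190, B=165, C=90, D=135, E=35, F=300, G=210
Best worst-case = 300 → F.
Row maxima: A=965, B=985, C=960, D=990, E=840, F=975, G=995
Best best-case = 995 → G.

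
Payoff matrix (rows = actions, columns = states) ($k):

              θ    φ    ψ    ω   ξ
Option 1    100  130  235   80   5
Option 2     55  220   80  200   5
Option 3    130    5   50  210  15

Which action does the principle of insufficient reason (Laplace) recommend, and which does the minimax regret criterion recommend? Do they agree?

Row averages: Option 1=110, Option 2=112, Option 3=82
Highest average = 112 → Option 2.
Column bests: θ=130, φ=220, ψ=235, ω=210, ξ=15.
Option 1 regrets: 30, 90, 0, 130, 10 → max 130
Option 2 regrets: 75, 0, 155, 10, 10 → max 155
Option 3 regrets: 0, 215, 185, 0, 0 → max 215
Smallest max regret = 130 → Option 1.

laplace → Option 2; minimax regret → Option 1 (disagree)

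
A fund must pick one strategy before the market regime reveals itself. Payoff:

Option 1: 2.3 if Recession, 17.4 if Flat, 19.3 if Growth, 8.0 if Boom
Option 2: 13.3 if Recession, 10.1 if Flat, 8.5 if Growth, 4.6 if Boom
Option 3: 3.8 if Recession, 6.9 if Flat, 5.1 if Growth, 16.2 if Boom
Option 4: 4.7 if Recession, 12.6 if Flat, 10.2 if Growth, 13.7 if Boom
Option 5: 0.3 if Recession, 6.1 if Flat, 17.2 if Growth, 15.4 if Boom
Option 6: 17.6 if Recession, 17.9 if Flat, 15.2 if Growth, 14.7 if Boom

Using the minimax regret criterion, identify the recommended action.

Option 6

Column bests: Recession=17.6, Flat=17.9, Growth=19.3, Boom=16.2.
Option 1 regrets: 15.3, 0.5, 0.0, 8.2 → max 15.3
Option 2 regrets: 4.3, 7.8, 10.8, 11.6 → max 11.6
Option 3 regrets: 13.8, 11.0, 14.2, 0.0 → max 14.2
Option 4 regrets: 12.9, 5.3, 9.1, 2.5 → max 12.9
Option 5 regrets: 17.3, 11.8, 2.1, 0.8 → max 17.3
Option 6 regrets: 0.0, 0.0, 4.1, 1.5 → max 4.1
Smallest max regret = 4.1 → Option 6.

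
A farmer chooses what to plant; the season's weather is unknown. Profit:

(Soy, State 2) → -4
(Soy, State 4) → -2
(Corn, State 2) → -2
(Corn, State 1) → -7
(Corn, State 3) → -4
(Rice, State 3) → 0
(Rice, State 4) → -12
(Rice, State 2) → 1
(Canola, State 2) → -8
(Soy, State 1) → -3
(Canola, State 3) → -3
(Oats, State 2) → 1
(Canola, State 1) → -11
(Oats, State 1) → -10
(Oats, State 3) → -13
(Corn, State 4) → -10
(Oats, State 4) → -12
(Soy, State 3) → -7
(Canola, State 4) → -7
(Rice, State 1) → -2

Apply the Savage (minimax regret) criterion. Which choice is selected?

Column bests: State 1=-2, State 2=1, State 3=0, State 4=-2.
Corn regrets: 5, 3, 4, 8 → max 8
Oats regrets: 8, 0, 13, 10 → max 13
Canola regrets: 9, 9, 3, 5 → max 9
Soy regrets: 1, 5, 7, 0 → max 7
Rice regrets: 0, 0, 0, 10 → max 10
Smallest max regret = 7 → Soy.

Soy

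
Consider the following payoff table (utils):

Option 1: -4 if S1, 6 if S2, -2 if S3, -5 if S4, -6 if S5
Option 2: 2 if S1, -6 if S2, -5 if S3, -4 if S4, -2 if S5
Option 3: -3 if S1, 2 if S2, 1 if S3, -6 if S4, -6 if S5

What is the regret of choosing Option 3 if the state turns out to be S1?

Best payoff under S1 is 2.
Regret = 2 − (-3) = 5.

5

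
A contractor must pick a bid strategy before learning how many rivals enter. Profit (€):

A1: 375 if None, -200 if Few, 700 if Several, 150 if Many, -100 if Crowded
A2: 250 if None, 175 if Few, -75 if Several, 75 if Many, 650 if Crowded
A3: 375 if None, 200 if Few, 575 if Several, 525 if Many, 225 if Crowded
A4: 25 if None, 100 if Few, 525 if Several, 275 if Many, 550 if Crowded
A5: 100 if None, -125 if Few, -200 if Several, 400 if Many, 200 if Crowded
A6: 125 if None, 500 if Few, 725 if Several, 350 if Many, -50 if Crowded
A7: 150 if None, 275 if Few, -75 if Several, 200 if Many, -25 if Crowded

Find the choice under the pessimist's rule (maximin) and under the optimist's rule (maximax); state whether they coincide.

maximin → A3; maximax → A6 (disagree)

Row minima: A1=-200, A2=-75, A3=200, A4=25, A5=-200, A6=-50, A7=-75
Best worst-case = 200 → A3.
Row maxima: A1=700, A2=650, A3=575, A4=550, A5=400, A6=725, A7=275
Best best-case = 725 → A6.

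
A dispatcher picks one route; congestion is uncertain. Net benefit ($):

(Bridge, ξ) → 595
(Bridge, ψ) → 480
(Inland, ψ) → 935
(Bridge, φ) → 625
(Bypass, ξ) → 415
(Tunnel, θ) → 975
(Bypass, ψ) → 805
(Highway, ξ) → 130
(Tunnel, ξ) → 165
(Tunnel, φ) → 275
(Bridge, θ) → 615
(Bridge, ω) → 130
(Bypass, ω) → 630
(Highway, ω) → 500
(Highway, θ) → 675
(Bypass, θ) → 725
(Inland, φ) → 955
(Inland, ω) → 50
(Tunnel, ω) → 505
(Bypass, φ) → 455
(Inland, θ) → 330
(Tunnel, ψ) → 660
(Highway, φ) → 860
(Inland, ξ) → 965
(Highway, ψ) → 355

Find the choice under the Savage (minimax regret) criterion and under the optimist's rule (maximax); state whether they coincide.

Column bests: θ=975, φ=955, ψ=935, ω=630, ξ=965.
Tunnel regrets: 0, 680, 275, 125, 800 → max 800
Inland regrets: 645, 0, 0, 580, 0 → max 645
Bridge regrets: 360, 330, 455, 500, 370 → max 500
Highway regrets: 300, 95, 580, 130, 835 → max 835
Bypass regrets: 250, 500, 130, 0, 550 → max 550
Smallest max regret = 500 → Bridge.
Row maxima: Tunnel=975, Inland=965, Bridge=625, Highway=860, Bypass=805
Best best-case = 975 → Tunnel.

minimax regret → Bridge; maximax → Tunnel (disagree)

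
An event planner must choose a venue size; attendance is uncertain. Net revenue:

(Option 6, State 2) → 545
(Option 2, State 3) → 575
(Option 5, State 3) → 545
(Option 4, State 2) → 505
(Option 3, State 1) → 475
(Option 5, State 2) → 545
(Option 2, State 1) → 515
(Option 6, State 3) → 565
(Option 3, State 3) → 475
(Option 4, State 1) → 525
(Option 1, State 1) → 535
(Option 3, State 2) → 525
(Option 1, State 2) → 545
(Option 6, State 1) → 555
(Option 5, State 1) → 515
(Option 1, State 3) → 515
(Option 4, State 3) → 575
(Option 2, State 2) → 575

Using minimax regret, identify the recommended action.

Option 6

Column bests: State 1=555, State 2=575, State 3=575.
Option 1 regrets: 20, 30, 60 → max 60
Option 2 regrets: 40, 0, 0 → max 40
Option 3 regrets: 80, 50, 100 → max 100
Option 4 regrets: 30, 70, 0 → max 70
Option 5 regrets: 40, 30, 30 → max 40
Option 6 regrets: 0, 30, 10 → max 30
Smallest max regret = 30 → Option 6.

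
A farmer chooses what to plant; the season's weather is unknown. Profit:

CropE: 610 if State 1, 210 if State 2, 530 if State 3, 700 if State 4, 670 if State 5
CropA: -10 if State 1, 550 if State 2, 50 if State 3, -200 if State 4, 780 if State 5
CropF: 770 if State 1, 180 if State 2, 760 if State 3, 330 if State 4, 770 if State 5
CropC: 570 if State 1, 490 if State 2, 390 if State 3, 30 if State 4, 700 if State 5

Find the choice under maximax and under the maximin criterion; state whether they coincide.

Row maxima: CropE=700, CropA=780, CropF=770, CropC=700
Best best-case = 780 → CropA.
Row minima: CropE=210, CropA=-200, CropF=180, CropC=30
Best worst-case = 210 → CropE.

maximax → CropA; maximin → CropE (disagree)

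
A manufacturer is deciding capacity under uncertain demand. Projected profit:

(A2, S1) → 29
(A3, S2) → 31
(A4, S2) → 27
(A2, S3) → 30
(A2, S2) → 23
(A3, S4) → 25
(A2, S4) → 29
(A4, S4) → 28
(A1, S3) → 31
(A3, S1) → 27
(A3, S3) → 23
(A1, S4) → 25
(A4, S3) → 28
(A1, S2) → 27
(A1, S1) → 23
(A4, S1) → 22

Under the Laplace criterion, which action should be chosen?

A2

Row averages: A1=26.5, A2=27.75, A3=26.5, A4=26.25
Highest average = 27.75 → A2.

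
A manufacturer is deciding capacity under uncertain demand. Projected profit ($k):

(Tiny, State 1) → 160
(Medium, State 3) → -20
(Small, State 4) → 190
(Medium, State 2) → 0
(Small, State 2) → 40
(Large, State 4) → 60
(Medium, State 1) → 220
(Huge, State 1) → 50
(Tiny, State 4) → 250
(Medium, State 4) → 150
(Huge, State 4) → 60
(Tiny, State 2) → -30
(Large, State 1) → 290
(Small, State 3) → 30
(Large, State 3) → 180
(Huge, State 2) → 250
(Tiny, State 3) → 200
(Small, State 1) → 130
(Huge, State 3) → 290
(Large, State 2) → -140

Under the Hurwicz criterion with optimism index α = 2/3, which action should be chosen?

Huge

Tiny: 2/3·250 + 1/3·(-30) = 470/3
Small: 2/3·190 + 1/3·30 = 410/3
Medium: 2/3·220 + 1/3·(-20) = 140
Large: 2/3·290 + 1/3·(-140) = 440/3
Huge: 2/3·290 + 1/3·50 = 210
Highest Hurwicz score = 210 → Huge.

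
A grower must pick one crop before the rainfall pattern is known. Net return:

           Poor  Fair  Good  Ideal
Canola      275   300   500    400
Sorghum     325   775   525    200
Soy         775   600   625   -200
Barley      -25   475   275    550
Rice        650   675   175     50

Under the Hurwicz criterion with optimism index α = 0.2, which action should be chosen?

Canola

Canola: 0.2·500 + 0.8·275 = 320
Sorghum: 0.2·775 + 0.8·200 = 315
Soy: 0.2·775 + 0.8·(-200) = -5
Barley: 0.2·550 + 0.8·(-25) = 90
Rice: 0.2·675 + 0.8·50 = 175
Highest Hurwicz score = 320 → Canola.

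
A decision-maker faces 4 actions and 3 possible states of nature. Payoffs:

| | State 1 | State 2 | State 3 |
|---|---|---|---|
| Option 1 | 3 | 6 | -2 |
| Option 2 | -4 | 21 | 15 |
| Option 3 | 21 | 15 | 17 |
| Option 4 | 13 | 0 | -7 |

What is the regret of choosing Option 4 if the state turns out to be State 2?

Best payoff under State 2 is 21.
Regret = 21 − 0 = 21.

21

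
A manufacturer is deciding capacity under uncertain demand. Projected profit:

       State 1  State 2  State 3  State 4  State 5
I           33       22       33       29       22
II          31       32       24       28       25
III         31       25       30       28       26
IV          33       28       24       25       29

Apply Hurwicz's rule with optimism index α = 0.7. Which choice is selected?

IV

I: 0.7·33 + 0.3·22 = 29.7
II: 0.7·32 + 0.3·24 = 29.6
III: 0.7·31 + 0.3·25 = 29.2
IV: 0.7·33 + 0.3·24 = 30.3
Highest Hurwicz score = 30.3 → IV.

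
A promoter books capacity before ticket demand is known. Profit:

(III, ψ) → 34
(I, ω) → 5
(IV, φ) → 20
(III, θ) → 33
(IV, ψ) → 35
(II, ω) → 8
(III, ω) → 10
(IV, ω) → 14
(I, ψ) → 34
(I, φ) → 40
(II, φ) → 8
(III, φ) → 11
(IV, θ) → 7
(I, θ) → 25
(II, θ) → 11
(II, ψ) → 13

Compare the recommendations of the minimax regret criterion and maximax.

Column bests: θ=33, φ=40, ψ=35, ω=14.
I regrets: 8, 0, 1, 9 → max 9
II regrets: 22, 32, 22, 6 → max 32
III regrets: 0, 29, 1, 4 → max 29
IV regrets: 26, 20, 0, 0 → max 26
Smallest max regret = 9 → I.
Row maxima: I=40, II=13, III=34, IV=35
Best best-case = 40 → I.

minimax regret → I; maximax → I (agree)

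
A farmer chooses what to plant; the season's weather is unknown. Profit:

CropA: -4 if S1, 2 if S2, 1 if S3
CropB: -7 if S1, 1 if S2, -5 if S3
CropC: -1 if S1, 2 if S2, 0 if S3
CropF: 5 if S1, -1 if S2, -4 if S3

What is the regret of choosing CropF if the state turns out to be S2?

3

Best payoff under S2 is 2.
Regret = 2 − (-1) = 3.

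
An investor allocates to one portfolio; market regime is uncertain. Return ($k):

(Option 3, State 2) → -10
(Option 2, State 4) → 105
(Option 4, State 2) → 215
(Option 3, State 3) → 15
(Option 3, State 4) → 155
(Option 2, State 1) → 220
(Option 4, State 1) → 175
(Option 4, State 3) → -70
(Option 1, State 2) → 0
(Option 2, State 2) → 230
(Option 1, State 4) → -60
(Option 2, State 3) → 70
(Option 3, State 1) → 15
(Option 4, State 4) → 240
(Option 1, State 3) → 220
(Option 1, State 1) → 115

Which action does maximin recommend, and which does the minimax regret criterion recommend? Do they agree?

Row minima: Option 1=-60, Option 2=70, Option 3=-10, Option 4=-70
Best worst-case = 70 → Option 2.
Column bests: State 1=220, State 2=230, State 3=220, State 4=240.
Option 1 regrets: 105, 230, 0, 300 → max 300
Option 2 regrets: 0, 0, 150, 135 → max 150
Option 3 regrets: 205, 240, 205, 85 → max 240
Option 4 regrets: 45, 15, 290, 0 → max 290
Smallest max regret = 150 → Option 2.

maximin → Option 2; minimax regret → Option 2 (agree)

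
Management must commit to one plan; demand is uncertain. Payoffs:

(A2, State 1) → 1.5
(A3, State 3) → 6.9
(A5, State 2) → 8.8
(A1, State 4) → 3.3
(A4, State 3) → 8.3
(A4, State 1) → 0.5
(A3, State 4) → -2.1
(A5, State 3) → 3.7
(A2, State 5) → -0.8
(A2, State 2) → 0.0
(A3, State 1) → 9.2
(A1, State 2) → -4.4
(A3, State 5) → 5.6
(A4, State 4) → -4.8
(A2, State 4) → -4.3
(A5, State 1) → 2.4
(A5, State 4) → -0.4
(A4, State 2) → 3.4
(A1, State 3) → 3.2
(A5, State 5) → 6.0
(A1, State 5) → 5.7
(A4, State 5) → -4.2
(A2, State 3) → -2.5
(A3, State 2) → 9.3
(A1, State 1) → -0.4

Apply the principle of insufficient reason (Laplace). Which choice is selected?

Row averages: A1=1.48, A2=-1.22, A3=5.78, A4=0.64, A5=4.1
Highest average = 5.78 → A3.

A3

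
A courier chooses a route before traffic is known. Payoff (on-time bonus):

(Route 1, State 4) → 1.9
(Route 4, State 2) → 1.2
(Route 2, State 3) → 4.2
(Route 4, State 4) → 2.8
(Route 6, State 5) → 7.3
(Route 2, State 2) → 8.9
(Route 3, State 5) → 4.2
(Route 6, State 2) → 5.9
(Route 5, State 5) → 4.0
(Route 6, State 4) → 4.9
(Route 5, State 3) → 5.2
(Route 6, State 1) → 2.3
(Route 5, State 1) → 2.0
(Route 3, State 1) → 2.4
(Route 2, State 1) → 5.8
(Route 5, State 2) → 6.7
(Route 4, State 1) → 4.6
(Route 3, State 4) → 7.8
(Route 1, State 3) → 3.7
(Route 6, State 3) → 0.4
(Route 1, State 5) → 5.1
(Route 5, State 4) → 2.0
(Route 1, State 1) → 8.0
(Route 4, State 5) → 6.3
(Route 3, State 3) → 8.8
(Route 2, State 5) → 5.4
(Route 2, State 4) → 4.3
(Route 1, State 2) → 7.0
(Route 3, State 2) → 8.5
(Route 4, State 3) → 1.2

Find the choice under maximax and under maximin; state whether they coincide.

maximax → Route 2; maximin → Route 2 (agree)

Row maxima: Route 1=8.0, Route 2=8.9, Route 3=8.8, Route 4=6.3, Route 5=6.7, Route 6=7.3
Best best-case = 8.9 → Route 2.
Row minima: Route 1=1.9, Route 2=4.2, Route 3=2.4, Route 4=1.2, Route 5=2.0, Route 6=0.4
Best worst-case = 4.2 → Route 2.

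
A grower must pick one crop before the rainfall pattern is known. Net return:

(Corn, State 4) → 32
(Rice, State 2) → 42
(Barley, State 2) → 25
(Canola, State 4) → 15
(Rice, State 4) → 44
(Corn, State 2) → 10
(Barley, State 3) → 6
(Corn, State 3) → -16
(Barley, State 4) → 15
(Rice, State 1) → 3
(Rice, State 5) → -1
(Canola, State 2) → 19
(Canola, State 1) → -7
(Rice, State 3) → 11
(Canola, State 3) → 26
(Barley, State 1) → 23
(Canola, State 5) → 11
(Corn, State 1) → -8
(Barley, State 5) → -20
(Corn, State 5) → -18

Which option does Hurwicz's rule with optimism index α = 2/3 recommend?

Rice

Barley: 2/3·25 + 1/3·(-20) = 10
Canola: 2/3·26 + 1/3·(-7) = 15
Corn: 2/3·32 + 1/3·(-18) = 46/3
Rice: 2/3·44 + 1/3·(-1) = 29
Highest Hurwicz score = 29 → Rice.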